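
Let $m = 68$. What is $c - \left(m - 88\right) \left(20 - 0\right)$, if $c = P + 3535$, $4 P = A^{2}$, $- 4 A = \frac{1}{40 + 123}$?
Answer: $\frac{6691136961}{1700416} \approx 3935.0$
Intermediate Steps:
$A = - \frac{1}{652}$ ($A = - \frac{1}{4 \left(40 + 123\right)} = - \frac{1}{4 \cdot 163} = \left(- \frac{1}{4}\right) \frac{1}{163} = - \frac{1}{652} \approx -0.0015337$)
$P = \frac{1}{1700416}$ ($P = \frac{\left(- \frac{1}{652}\right)^{2}}{4} = \frac{1}{4} \cdot \frac{1}{425104} = \frac{1}{1700416} \approx 5.8809 \cdot 10^{-7}$)
$c = \frac{6010970561}{1700416}$ ($c = \frac{1}{1700416} + 3535 = \frac{6010970561}{1700416} \approx 3535.0$)
$c - \left(m - 88\right) \left(20 - 0\right) = \frac{6010970561}{1700416} - \left(68 - 88\right) \left(20 - 0\right) = \frac{6010970561}{1700416} - - 20 \left(20 + 0\right) = \frac{6010970561}{1700416} - \left(-20\right) 20 = \frac{6010970561}{1700416} - -400 = \frac{6010970561}{1700416} + 400 = \frac{6691136961}{1700416}$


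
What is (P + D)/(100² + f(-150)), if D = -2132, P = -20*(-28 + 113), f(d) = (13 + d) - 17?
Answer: -1916/4923 ≈ -0.38919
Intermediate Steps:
f(d) = -4 + d
P = -1700 (P = -20*85 = -1700)
(P + D)/(100² + f(-150)) = (-1700 - 2132)/(100² + (-4 - 150)) = -3832/(10000 - 154) = -3832/9846 = -3832*1/9846 = -1916/4923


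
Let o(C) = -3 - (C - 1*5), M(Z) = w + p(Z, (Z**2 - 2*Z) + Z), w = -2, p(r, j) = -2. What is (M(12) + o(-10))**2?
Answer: 64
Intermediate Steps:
M(Z) = -4 (M(Z) = -2 - 2 = -4)
o(C) = 2 - C (o(C) = -3 - (C - 5) = -3 - (-5 + C) = -3 + (5 - C) = 2 - C)
(M(12) + o(-10))**2 = (-4 + (2 - 1*(-10)))**2 = (-4 + (2 + 10))**2 = (-4 + 12)**2 = 8**2 = 64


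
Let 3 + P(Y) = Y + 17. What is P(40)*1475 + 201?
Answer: 79851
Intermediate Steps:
P(Y) = 14 + Y (P(Y) = -3 + (Y + 17) = -3 + (17 + Y) = 14 + Y)
P(40)*1475 + 201 = (14 + 40)*1475 + 201 = 54*1475 + 201 = 79650 + 201 = 79851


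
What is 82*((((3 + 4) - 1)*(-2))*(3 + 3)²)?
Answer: -35424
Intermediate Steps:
82*((((3 + 4) - 1)*(-2))*(3 + 3)²) = 82*(((7 - 1)*(-2))*6²) = 82*((6*(-2))*36) = 82*(-12*36) = 82*(-432) = -35424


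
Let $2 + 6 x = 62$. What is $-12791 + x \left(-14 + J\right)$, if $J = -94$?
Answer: $-13871$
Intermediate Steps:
$x = 10$ ($x = - \frac{1}{3} + \frac{1}{6} \cdot 62 = - \frac{1}{3} + \frac{31}{3} = 10$)
$-12791 + x \left(-14 + J\right) = -12791 + 10 \left(-14 - 94\right) = -12791 + 10 \left(-108\right) = -12791 - 1080 = -13871$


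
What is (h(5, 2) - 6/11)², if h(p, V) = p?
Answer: 2401/121 ≈ 19.843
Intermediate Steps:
(h(5, 2) - 6/11)² = (5 - 6/11)² = (49/11)² = 2401/121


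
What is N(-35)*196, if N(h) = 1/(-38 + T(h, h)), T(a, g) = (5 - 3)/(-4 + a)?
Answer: -273/53 ≈ -5.1509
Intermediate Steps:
T(a, g) = 2/(-4 + a)
N(h) = 1/(-38 + 2/(-4 + h))
N(-35)*196 = ((4 - 1*(-35))/(2*(-77 + 19*(-35))))*196 = ((4 + 35)/(2*(-77 - 665)))*196 = ((1/2)*39/(-742))*196 = ((1/2)*(-1/742)*39)*196 = -39/1484*196 = -273/53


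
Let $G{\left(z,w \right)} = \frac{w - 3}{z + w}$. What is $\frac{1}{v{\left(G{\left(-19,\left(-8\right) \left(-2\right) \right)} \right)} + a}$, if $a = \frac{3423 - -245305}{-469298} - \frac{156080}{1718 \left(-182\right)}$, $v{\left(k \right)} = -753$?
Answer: $- \frac{18342277681}{13812300499329} \approx -0.001328$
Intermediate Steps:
$G{\left(z,w \right)} = \frac{-3 + w}{w + z}$
$a = - \frac{565405536}{18342277681}$ ($a = \left(3423 + 245305\right) \left(- \frac{1}{469298}\right) - \frac{156080}{-312676} = 248728 \left(- \frac{1}{469298}\right) - - \frac{39020}{78169} = - \frac{124364}{234649} + \frac{39020}{78169} = - \frac{565405536}{18342277681} \approx -0.030825$)
$\frac{1}{v{\left(G{\left(-19,\left(-8\right) \left(-2\right) \right)} \right)} + a} = \frac{1}{-753 - \frac{565405536}{18342277681}} = \frac{1}{- \frac{13812300499329}{18342277681}} = - \frac{18342277681}{13812300499329}$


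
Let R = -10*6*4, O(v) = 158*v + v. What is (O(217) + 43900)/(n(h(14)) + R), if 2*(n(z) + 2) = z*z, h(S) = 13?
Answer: -156806/315 ≈ -497.80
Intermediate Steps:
O(v) = 159*v
R = -240 (R = -60*4 = -240)
n(z) = -2 + z²/2 (n(z) = -2 + (z*z)/2 = -2 + z²/2)
(O(217) + 43900)/(n(h(14)) + R) = (159*217 + 43900)/((-2 + (½)*13²) - 240) = (34503 + 43900)/((-2 + (½)*169) - 240) = 78403/((-2 + 169/2) - 240) = 78403/(165/2 - 240) = 78403/(-315/2) = 78403*(-2/315) = -156806/315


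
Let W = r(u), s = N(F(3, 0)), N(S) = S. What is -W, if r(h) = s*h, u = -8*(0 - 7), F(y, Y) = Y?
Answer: 0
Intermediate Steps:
u = 56 (u = -8*(-7) = 56)
s = 0
r(h) = 0 (r(h) = 0*h = 0)
W = 0
-W = -1*0 = 0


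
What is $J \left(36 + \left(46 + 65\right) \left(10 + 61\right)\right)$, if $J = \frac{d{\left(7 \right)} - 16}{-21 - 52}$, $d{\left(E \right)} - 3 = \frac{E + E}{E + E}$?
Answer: $\frac{95004}{73} \approx 1301.4$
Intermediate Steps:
$d{\left(E \right)} = 4$ ($d{\left(E \right)} = 3 + \frac{E + E}{E + E} = 3 + \frac{2 E}{2 E} = 3 + 2 E \frac{1}{2 E} = 3 + 1 = 4$)
$J = \frac{12}{73}$ ($J = \frac{4 - 16}{-21 - 52} = - \frac{12}{-21 - 52} = - \frac{12}{-73} = \left(-12\right) \left(- \frac{1}{73}\right) = \frac{12}{73} \approx 0.16438$)
$J \left(36 + \left(46 + 65\right) \left(10 + 61\right)\right) = \frac{12 \left(36 + \left(46 + 65\right) \left(10 + 61\right)\right)}{73} = \frac{12 \left(36 + 111 \cdot 71\right)}{73} = \frac{12 \left(36 + 7881\right)}{73} = \frac{12}{73} \cdot 7917 = \frac{95004}{73}$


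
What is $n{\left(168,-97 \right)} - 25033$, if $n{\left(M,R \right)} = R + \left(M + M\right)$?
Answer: $-24794$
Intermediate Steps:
$n{\left(M,R \right)} = R + 2 M$
$n{\left(168,-97 \right)} - 25033 = \left(-97 + 2 \cdot 168\right) - 25033 = \left(-97 + 336\right) - 25033 = 239 - 25033 = -24794$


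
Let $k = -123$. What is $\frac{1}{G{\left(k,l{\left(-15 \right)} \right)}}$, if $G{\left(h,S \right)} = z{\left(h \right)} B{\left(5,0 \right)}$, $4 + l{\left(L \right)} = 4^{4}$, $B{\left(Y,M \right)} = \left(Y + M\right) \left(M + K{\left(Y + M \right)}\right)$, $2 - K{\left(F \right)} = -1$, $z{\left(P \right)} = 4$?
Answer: $\frac{1}{60} \approx 0.016667$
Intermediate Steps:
$K{\left(F \right)} = 3$ ($K{\left(F \right)} = 2 - -1 = 2 + 1 = 3$)
$B{\left(Y,M \right)} = \left(3 + M\right) \left(M + Y\right)$ ($B{\left(Y,M \right)} = \left(Y + M\right) \left(M + 3\right) = \left(M + Y\right) \left(3 + M\right) = \left(3 + M\right) \left(M + Y\right)$)
$l{\left(L \right)} = 252$ ($l{\left(L \right)} = -4 + 4^{4} = -4 + 256 = 252$)
$G{\left(h,S \right)} = 60$ ($G{\left(h,S \right)} = 4 \left(0^{2} + 3 \cdot 0 + 3 \cdot 5 + 0 \cdot 5\right) = 4 \left(0 + 0 + 15 + 0\right) = 4 \cdot 15 = 60$)
$\frac{1}{G{\left(k,l{\left(-15 \right)} \right)}} = \frac{1}{60}$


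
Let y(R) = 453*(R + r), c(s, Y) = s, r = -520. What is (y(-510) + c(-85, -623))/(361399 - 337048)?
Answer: -466675/24351 ≈ -19.165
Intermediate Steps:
y(R) = -235560 + 453*R (y(R) = 453*(R - 520) = 453*(-520 + R) = -235560 + 453*R)
(y(-510) + c(-85, -623))/(361399 - 337048) = ((-235560 + 453*(-510)) - 85)/(361399 - 337048) = ((-235560 - 231030) - 85)/24351 = (-466590 - 85)*(1/24351) = -466675*1/24351 = -466675/24351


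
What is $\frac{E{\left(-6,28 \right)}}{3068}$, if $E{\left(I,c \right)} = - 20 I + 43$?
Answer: $\frac{163}{3068} \approx 0.053129$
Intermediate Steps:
$E{\left(I,c \right)} = 43 - 20 I$
$\frac{E{\left(-6,28 \right)}}{3068} = \frac{43 - -120}{3068} = \left(43 + 120\right) \frac{1}{3068} = 163 \cdot \frac{1}{3068} = \frac{163}{3068}$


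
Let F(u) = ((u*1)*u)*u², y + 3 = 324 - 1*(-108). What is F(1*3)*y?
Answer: 34749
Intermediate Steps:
y = 429 (y = -3 + (324 - 1*(-108)) = -3 + (324 + 108) = -3 + 432 = 429)
F(u) = u⁴ (F(u) = (u*u)*u² = u²*u² = u⁴)
F(1*3)*y = (1*3)⁴*429 = 3⁴*429 = 81*429 = 34749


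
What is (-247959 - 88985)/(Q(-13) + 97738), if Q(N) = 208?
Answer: -168472/48973 ≈ -3.4401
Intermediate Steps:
(-247959 - 88985)/(Q(-13) + 97738) = (-247959 - 88985)/(208 + 97738) = -336944/97946 = -336944*1/97946 = -168472/48973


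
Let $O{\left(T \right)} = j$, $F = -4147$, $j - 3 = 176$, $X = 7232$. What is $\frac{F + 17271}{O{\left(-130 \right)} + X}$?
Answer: $\frac{13124}{7411} \approx 1.7709$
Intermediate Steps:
$j = 179$ ($j = 3 + 176 = 179$)
$O{\left(T \right)} = 179$
$\frac{F + 17271}{O{\left(-130 \right)} + X} = \frac{-4147 + 17271}{179 + 7232} = \frac{13124}{7411}$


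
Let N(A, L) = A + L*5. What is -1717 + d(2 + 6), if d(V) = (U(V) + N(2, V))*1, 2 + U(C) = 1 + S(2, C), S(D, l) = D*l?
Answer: -1660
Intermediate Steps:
N(A, L) = A + 5*L
U(C) = -1 + 2*C (U(C) = -2 + (1 + 2*C) = -1 + 2*C)
d(V) = 1 + 7*V (d(V) = ((-1 + 2*V) + (2 + 5*V))*1 = (1 + 7*V)*1 = 1 + 7*V)
-1717 + d(2 + 6) = -1717 + (1 + 7*(2 + 6)) = -1717 + (1 + 7*8) = -1717 + (1 + 56) = -1717 + 57 = -1660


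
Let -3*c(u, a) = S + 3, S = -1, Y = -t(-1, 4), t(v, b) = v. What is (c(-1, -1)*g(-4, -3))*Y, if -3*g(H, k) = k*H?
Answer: 8/3 ≈ 2.6667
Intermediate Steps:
g(H, k) = -H*k/3 (g(H, k) = -k*H/3 = -H*k/3)
Y = 1 (Y = -1*(-1) = 1)
c(u, a) = -⅔ (c(u, a) = -(-1 + 3)/3 = -⅓*2 = -⅔)
(c(-1, -1)*g(-4, -3))*Y = -(-2)*(-4)*(-3)/9*1 = -⅔*(-4)*1 = (8/3)*1 = 8/3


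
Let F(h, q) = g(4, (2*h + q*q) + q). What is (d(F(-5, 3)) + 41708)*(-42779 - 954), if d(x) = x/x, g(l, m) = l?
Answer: -1824059697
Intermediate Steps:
F(h, q) = 4
d(x) = 1
(d(F(-5, 3)) + 41708)*(-42779 - 954) = (1 + 41708)*(-42779 - 954) = 41709*(-43733) = -1824059697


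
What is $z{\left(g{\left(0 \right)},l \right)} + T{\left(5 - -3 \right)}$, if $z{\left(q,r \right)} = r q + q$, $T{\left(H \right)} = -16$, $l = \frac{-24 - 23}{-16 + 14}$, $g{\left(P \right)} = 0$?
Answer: $-16$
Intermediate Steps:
$l = \frac{47}{2}$ ($l = - \frac{47}{-2} = \left(-47\right) \left(- \frac{1}{2}\right) = \frac{47}{2} \approx 23.5$)
$z{\left(q,r \right)} = q + q r$ ($z{\left(q,r \right)} = q r + q = q + q r$)
$z{\left(g{\left(0 \right)},l \right)} + T{\left(5 - -3 \right)} = 0 \left(1 + \frac{47}{2}\right) - 16 = 0 \cdot \frac{49}{2} - 16 = 0 - 16 = -16$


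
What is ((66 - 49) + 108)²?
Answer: 15625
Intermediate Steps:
((66 - 49) + 108)² = (17 + 108)² = 125² = 15625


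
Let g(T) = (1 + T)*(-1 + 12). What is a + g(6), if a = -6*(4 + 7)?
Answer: 11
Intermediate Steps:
a = -66 (a = -6*11 = -66)
g(T) = 11 + 11*T (g(T) = (1 + T)*11 = 11 + 11*T)
a + g(6) = -66 + (11 + 11*6) = -66 + (11 + 66) = -66 + 77 = 11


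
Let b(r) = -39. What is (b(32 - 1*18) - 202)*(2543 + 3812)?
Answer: -1531555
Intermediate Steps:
(b(32 - 1*18) - 202)*(2543 + 3812) = (-39 - 202)*(2543 + 3812) = -241*6355 = -1531555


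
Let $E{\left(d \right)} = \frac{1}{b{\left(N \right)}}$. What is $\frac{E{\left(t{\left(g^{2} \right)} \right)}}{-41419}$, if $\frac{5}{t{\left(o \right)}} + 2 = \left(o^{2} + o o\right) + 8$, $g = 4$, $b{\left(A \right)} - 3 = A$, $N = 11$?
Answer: $- \frac{1}{579866} \approx -1.7245 \cdot 10^{-6}$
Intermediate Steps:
$b{\left(A \right)} = 3 + A$
$t{\left(o \right)} = \frac{5}{6 + 2 o^{2}}$ ($t{\left(o \right)} = \frac{5}{-2 + \left(\left(o^{2} + o o\right) + 8\right)} = \frac{5}{-2 + \left(\left(o^{2} + o^{2}\right) + 8\right)} = \frac{5}{-2 + \left(2 o^{2} + 8\right)} = \frac{5}{-2 + \left(8 + 2 o^{2}\right)} = \frac{5}{6 + 2 o^{2}}$)
$E{\left(d \right)} = \frac{1}{14}$ ($E{\left(d \right)} = \frac{1}{3 + 11} = \frac{1}{14}$)
$\frac{E{\left(t{\left(g^{2} \right)} \right)}}{-41419} = \frac{1}{14 \left(-41419\right)} = \frac{1}{14} \left(- \frac{1}{41419}\right) = - \frac{1}{579866}$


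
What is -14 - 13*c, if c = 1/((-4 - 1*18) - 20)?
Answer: -575/42 ≈ -13.690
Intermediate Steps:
c = -1/42 (c = 1/((-4 - 18) - 20) = 1/(-22 - 20) = 1/(-42) = -1/42 ≈ -0.023810)
-14 - 13*c = -14 - 13*(-1/42) = -14 + 13/42 = -575/42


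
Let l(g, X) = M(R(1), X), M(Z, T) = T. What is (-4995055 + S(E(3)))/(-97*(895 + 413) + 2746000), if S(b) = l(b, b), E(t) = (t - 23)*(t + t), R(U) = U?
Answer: -4995175/2619124 ≈ -1.9072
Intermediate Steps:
l(g, X) = X
E(t) = 2*t*(-23 + t) (E(t) = (-23 + t)*(2*t) = 2*t*(-23 + t))
S(b) = b
(-4995055 + S(E(3)))/(-97*(895 + 413) + 2746000) = (-4995055 + 2*3*(-23 + 3))/(-97*(895 + 413) + 2746000) = (-4995055 + 2*3*(-20))/(-97*1308 + 2746000) = (-4995055 - 120)/(-126876 + 2746000) = -4995175/2619124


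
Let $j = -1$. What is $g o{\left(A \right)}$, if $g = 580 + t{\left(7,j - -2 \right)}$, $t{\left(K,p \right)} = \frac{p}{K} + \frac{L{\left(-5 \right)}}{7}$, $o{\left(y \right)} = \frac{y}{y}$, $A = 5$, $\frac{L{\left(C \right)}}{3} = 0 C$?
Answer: $\frac{4061}{7} \approx 580.14$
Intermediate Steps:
$L{\left(C \right)} = 0$ ($L{\left(C \right)} = 3 \cdot 0 C = 3 \cdot 0 = 0$)
$o{\left(y \right)} = 1$
$t{\left(K,p \right)} = \frac{p}{K}$ ($t{\left(K,p \right)} = \frac{p}{K} + \frac{0}{7} = \frac{p}{K} + 0 \cdot \frac{1}{7} = \frac{p}{K} + 0 = \frac{p}{K}$)
$g = \frac{4061}{7}$ ($g = 580 + \frac{-1 - -2}{7} = 580 + \left(-1 + 2\right) \frac{1}{7} = 580 + 1 \cdot \frac{1}{7} = 580 + \frac{1}{7} = \frac{4061}{7} \approx 580.14$)
$g o{\left(A \right)} = \frac{4061}{7} \cdot 1 = \frac{4061}{7}$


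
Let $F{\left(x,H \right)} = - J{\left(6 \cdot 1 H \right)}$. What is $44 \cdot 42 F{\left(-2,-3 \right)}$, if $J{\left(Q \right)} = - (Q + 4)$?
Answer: $-25872$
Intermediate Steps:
$J{\left(Q \right)} = -4 - Q$ ($J{\left(Q \right)} = - (4 + Q) = -4 - Q$)
$F{\left(x,H \right)} = 4 + 6 H$ ($F{\left(x,H \right)} = - (-4 - 6 \cdot 1 H) = - (-4 - 6 H) = 4 + 6 H$)
$44 \cdot 42 F{\left(-2,-3 \right)} = 44 \cdot 42 \left(4 + 6 \left(-3\right)\right) = 1848 \left(4 - 18\right) = 1848 \left(-14\right) = -25872$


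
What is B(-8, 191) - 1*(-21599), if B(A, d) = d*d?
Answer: 58080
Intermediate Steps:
B(A, d) = d²
B(-8, 191) - 1*(-21599) = 191² - 1*(-21599) = 36481 + 21599 = 58080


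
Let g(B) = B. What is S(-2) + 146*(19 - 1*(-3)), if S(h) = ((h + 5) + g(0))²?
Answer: 3221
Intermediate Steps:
S(h) = (5 + h)² (S(h) = ((h + 5) + 0)² = ((5 + h) + 0)² = (5 + h)²)
S(-2) + 146*(19 - 1*(-3)) = (5 - 2)² + 146*(19 - 1*(-3)) = 3² + 146*(19 + 3) = 9 + 146*22 = 9 + 3212 = 3221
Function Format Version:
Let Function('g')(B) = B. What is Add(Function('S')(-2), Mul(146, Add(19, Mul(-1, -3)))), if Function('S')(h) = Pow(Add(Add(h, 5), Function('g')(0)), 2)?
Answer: 3221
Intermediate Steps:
Function('S')(h) = Pow(Add(5, h), 2) (Function('S')(h) = Pow(Add(Add(h, 5), 0), 2) = Pow(Add(Add(5, h), 0), 2) = Pow(Add(5, h), 2))
Add(Function('S')(-2), Mul(146, Add(19, Mul(-1, -3)))) = Add(Pow(Add(5, -2), 2), Mul(146, Add(19, Mul(-1, -3)))) = Add(Pow(3, 2), Mul(146, Add(19, 3))) = Add(9, Mul(146, 22)) = Add(9, 3212) = 3221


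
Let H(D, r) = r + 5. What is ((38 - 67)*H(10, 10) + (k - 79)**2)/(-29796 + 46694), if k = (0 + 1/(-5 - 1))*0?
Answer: 2903/8449 ≈ 0.34359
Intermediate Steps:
H(D, r) = 5 + r
k = 0 (k = (0 + 1/(-6))*0 = (0 - 1/6)*0 = -1/6*0 = 0)
((38 - 67)*H(10, 10) + (k - 79)**2)/(-29796 + 46694) = ((38 - 67)*(5 + 10) + (0 - 79)**2)/(-29796 + 46694) = (-29*15 + (-79)**2)/16898 = (-435 + 6241)*(1/16898) = 5806*(1/16898) = 2903/8449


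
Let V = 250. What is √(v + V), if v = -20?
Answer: √230 ≈ 15.166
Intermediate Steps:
√(v + V) = √(-20 + 250) = √230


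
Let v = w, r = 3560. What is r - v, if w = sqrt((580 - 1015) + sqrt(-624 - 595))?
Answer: 3560 - sqrt(-435 + I*sqrt(1219)) ≈ 3559.2 - 20.873*I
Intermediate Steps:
w = sqrt(-435 + I*sqrt(1219)) (w = sqrt(-435 + sqrt(-1219)) = sqrt(-435 + I*sqrt(1219)) ≈ 0.83633 + 20.873*I)
v = sqrt(-435 + I*sqrt(1219)) ≈ 0.83633 + 20.873*I
r - v = 3560 - sqrt(-435 + I*sqrt(1219))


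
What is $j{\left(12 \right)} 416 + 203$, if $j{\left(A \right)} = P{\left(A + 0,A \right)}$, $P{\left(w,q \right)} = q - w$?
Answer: $203$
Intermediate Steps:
$j{\left(A \right)} = 0$ ($j{\left(A \right)} = A - \left(A + 0\right) = A - A = 0$)
$j{\left(12 \right)} 416 + 203 = 0 \cdot 416 + 203 = 0 + 203 = 203$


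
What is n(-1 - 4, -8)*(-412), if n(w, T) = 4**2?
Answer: -6592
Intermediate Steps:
n(w, T) = 16
n(-1 - 4, -8)*(-412) = 16*(-412) = -6592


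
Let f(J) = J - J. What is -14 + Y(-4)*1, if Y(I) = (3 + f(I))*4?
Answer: -2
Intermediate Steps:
f(J) = 0
Y(I) = 12 (Y(I) = (3 + 0)*4 = 3*4 = 12)
-14 + Y(-4)*1 = -14 + 12*1 = -14 + 12 = -2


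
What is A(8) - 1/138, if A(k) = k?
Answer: 1103/138 ≈ 7.9928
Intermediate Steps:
A(8) - 1/138 = 8 - 1/138 = 1103/138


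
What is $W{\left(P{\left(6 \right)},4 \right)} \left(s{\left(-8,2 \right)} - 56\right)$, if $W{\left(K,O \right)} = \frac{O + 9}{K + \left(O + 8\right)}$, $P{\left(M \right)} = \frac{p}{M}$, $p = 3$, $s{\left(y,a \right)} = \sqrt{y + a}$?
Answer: $- \frac{1456}{25} + \frac{26 i \sqrt{6}}{25} \approx -58.24 + 2.5475 i$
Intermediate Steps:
$s{\left(y,a \right)} = \sqrt{a + y}$
$P{\left(M \right)} = \frac{3}{M}$
$W{\left(K,O \right)} = \frac{9 + O}{8 + K + O}$ ($W{\left(K,O \right)} = \frac{9 + O}{K + \left(8 + O\right)} = \frac{9 + O}{8 + K + O}$)
$W{\left(P{\left(6 \right)},4 \right)} \left(s{\left(-8,2 \right)} - 56\right) = \frac{9 + 4}{8 + \frac{3}{6} + 4} \left(\sqrt{2 - 8} - 56\right) = \frac{1}{8 + 3 \cdot \frac{1}{6} + 4} \cdot 13 \left(\sqrt{-6} - 56\right) = \frac{1}{8 + \frac{1}{2} + 4} \cdot 13 \left(i \sqrt{6} - 56\right) = \frac{1}{\frac{25}{2}} \cdot 13 \left(-56 + i \sqrt{6}\right) = \frac{2}{25} \cdot 13 \left(-56 + i \sqrt{6}\right) = \frac{26 \left(-56 + i \sqrt{6}\right)}{25} = - \frac{1456}{25} + \frac{26 i \sqrt{6}}{25}$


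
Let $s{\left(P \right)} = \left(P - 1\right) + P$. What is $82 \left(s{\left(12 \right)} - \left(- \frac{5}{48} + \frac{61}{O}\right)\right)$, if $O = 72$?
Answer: $\frac{131405}{72} \approx 1825.1$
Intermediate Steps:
$s{\left(P \right)} = -1 + 2 P$ ($s{\left(P \right)} = \left(-1 + P\right) + P = -1 + 2 P$)
$82 \left(s{\left(12 \right)} - \left(- \frac{5}{48} + \frac{61}{O}\right)\right) = 82 \left(\left(-1 + 2 \cdot 12\right) - \left(- \frac{5}{48} + \frac{61}{72}\right)\right) = 82 \left(\left(-1 + 24\right) - \frac{107}{144}\right) = 82 \left(23 + \left(- \frac{61}{72} + \frac{5}{48}\right)\right) = 82 \left(23 - \frac{107}{144}\right) = 82 \cdot \frac{3205}{144} = \frac{131405}{72}$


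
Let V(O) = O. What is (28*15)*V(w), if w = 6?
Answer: 2520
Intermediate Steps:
(28*15)*V(w) = (28*15)*6 = 420*6 = 2520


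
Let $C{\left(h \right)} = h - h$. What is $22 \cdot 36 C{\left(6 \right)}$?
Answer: $0$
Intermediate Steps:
$C{\left(h \right)} = 0$
$22 \cdot 36 C{\left(6 \right)} = 22 \cdot 36 \cdot 0 = 792 \cdot 0 = 0$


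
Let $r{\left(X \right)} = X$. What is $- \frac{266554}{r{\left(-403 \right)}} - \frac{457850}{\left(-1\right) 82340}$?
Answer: $\frac{2213256991}{3318302} \approx 666.98$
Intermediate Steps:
$- \frac{266554}{r{\left(-403 \right)}} - \frac{457850}{\left(-1\right) 82340} = - \frac{266554}{-403} - \frac{457850}{\left(-1\right) 82340} = \left(-266554\right) \left(- \frac{1}{403}\right) - \frac{457850}{-82340} = \frac{266554}{403} - - \frac{45785}{8234} = \frac{266554}{403} + \frac{45785}{8234} = \frac{2213256991}{3318302}$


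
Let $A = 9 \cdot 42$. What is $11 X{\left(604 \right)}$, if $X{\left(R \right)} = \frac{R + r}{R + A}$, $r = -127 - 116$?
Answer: $\frac{3971}{982} \approx 4.0438$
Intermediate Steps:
$A = 378$
$r = -243$
$X{\left(R \right)} = \frac{-243 + R}{378 + R}$ ($X{\left(R \right)} = \frac{R - 243}{R + 378} = \frac{-243 + R}{378 + R}$)
$11 X{\left(604 \right)} = 11 \frac{-243 + 604}{378 + 604} = 11 \cdot \frac{1}{982} \cdot 361 = 11 \cdot \frac{361}{982} = \frac{3971}{982}$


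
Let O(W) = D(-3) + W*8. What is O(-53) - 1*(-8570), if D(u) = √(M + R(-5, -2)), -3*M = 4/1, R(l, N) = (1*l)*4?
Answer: 8146 + 8*I*√3/3 ≈ 8146.0 + 4.6188*I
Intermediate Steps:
R(l, N) = 4*l (R(l, N) = l*4 = 4*l)
M = -4/3 (M = -4/(3*1) = -4/3 ≈ -1.3333)
D(u) = 8*I*√3/3 (D(u) = √(-4/3 + 4*(-5)) = √(-4/3 - 20) = √(-64/3) = 8*I*√3/3)
O(W) = 8*W + 8*I*√3/3 (O(W) = 8*I*√3/3 + W*8 = 8*I*√3/3 + 8*W = 8*W + 8*I*√3/3)
O(-53) - 1*(-8570) = (8*(-53) + 8*I*√3/3) - 1*(-8570) = (-424 + 8*I*√3/3) + 8570 = 8146 + 8*I*√3/3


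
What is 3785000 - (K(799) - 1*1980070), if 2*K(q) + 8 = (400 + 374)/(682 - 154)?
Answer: 1014652895/176 ≈ 5.7651e+6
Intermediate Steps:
K(q) = -575/176 (K(q) = -4 + ((400 + 374)/(682 - 154))/2 = -4 + (774/528)/2 = -4 + (774*(1/528))/2 = -4 + (½)*(129/88) = -4 + 129/176 = -575/176)
3785000 - (K(799) - 1*1980070) = 3785000 - (-575/176 - 1*1980070) = 3785000 - (-575/176 - 1980070) = 3785000 - 1*(-348492895/176) = 3785000 + 348492895/176 = 1014652895/176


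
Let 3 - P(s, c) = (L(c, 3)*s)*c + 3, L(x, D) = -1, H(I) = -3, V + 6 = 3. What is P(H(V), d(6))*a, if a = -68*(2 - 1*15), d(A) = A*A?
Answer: -95472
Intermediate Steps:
V = -3 (V = -6 + 3 = -3)
d(A) = A**2
a = 884 (a = -68*(2 - 15) = -68*(-13) = 884)
P(s, c) = c*s (P(s, c) = 3 - ((-s)*c + 3) = 3 - (-c*s + 3) = 3 - (3 - c*s) = 3 + (-3 + c*s) = c*s)
P(H(V), d(6))*a = (6**2*(-3))*884 = (36*(-3))*884 = -108*884 = -95472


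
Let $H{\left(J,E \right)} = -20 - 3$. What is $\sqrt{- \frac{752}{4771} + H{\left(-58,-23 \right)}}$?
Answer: $\frac{i \sqrt{527123935}}{4771} \approx 4.8122 i$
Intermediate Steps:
$H{\left(J,E \right)} = -23$
$\sqrt{- \frac{752}{4771} + H{\left(-58,-23 \right)}} = \sqrt{- \frac{752}{4771} - 23} = \sqrt{- \frac{110485}{4771}} = \frac{i \sqrt{527123935}}{4771}$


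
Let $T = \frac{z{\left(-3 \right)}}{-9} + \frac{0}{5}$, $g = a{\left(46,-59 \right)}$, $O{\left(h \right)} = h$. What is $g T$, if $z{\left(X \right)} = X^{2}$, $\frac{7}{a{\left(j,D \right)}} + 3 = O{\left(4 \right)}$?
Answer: $-7$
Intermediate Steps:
$a{\left(j,D \right)} = 7$ ($a{\left(j,D \right)} = \frac{7}{-3 + 4} = \frac{7}{1} = 7 \cdot 1 = 7$)
$g = 7$
$T = -1$ ($T = \frac{\left(-3\right)^{2}}{-9} + \frac{0}{5} = 9 \left(- \frac{1}{9}\right) + 0 \cdot \frac{1}{5} = -1 + 0 = -1$)
$g T = 7 \left(-1\right) = -7$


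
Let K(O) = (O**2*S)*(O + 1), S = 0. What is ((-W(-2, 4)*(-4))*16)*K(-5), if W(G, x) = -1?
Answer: 0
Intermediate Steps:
K(O) = 0 (K(O) = (O**2*0)*(O + 1) = 0*(1 + O) = 0)
((-W(-2, 4)*(-4))*16)*K(-5) = ((-1*(-1)*(-4))*16)*0 = ((1*(-4))*16)*0 = -4*16*0 = -64*0 = 0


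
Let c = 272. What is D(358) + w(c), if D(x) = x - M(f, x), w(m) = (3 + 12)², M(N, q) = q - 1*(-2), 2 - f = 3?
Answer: 223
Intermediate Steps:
f = -1 (f = 2 - 1*3 = 2 - 3 = -1)
M(N, q) = 2 + q (M(N, q) = q + 2 = 2 + q)
w(m) = 225 (w(m) = 15² = 225)
D(x) = -2 (D(x) = x - (2 + x) = x + (-2 - x) = -2)
D(358) + w(c) = -2 + 225 = 223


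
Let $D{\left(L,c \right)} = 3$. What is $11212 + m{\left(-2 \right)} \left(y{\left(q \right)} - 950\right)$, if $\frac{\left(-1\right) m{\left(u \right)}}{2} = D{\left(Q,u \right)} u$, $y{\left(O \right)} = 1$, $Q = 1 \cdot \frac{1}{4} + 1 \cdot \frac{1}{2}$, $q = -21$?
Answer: $-176$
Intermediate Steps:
$Q = \frac{3}{4}$ ($Q = 1 \cdot \frac{1}{4} + 1 \cdot \frac{1}{2} = \frac{1}{4} + \frac{1}{2} = \frac{3}{4} \approx 0.75$)
$m{\left(u \right)} = - 6 u$ ($m{\left(u \right)} = - 2 \cdot 3 u = - 6 u$)
$11212 + m{\left(-2 \right)} \left(y{\left(q \right)} - 950\right) = 11212 + \left(-6\right) \left(-2\right) \left(1 - 950\right) = 11212 + 12 \left(1 - 950\right) = 11212 + 12 \left(-949\right) = 11212 - 11388 = -176$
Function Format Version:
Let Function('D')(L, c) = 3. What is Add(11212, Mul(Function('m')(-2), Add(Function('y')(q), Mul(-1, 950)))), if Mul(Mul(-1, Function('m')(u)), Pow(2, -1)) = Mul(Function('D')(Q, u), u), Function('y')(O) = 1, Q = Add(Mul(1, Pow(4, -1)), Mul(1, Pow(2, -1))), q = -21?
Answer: -176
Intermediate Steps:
Q = Rational(3, 4) (Q = Add(Mul(1, Rational(1, 4)), Mul(1, Rational(1, 2))) = Add(Rational(1, 4), Rational(1, 2)) = Rational(3, 4) ≈ 0.75000)
Function('m')(u) = Mul(-6, u) (Function('m')(u) = Mul(-2, Mul(3, u)) = Mul(-6, u))
Add(11212, Mul(Function('m')(-2), Add(Function('y')(q), Mul(-1, 950)))) = Add(11212, Mul(Mul(-6, -2), Add(1, Mul(-1, 950)))) = Add(11212, Mul(12, Add(1, -950))) = Add(11212, Mul(12, -949)) = Add(11212, -11388) = -176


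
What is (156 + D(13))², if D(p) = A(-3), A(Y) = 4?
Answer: 25600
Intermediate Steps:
D(p) = 4
(156 + D(13))² = (156 + 4)² = 160² = 25600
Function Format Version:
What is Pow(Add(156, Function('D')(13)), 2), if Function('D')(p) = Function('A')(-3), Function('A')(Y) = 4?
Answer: 25600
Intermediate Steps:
Function('D')(p) = 4
Pow(Add(156, Function('D')(13)), 2) = Pow(Add(156, 4), 2) = Pow(160, 2) = 25600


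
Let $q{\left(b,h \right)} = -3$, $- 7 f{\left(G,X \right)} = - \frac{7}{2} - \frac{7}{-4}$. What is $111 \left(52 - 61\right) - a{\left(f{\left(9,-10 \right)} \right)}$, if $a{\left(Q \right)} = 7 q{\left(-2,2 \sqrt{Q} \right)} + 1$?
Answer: $-979$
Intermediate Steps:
$f{\left(G,X \right)} = \frac{1}{4}$ ($f{\left(G,X \right)} = - \frac{- \frac{7}{2} - \frac{7}{-4}}{7} = - \frac{\left(-7\right) \frac{1}{2} - - \frac{7}{4}}{7} = - \frac{- \frac{7}{2} + \frac{7}{4}}{7} = \left(- \frac{1}{7}\right) \left(- \frac{7}{4}\right) = \frac{1}{4}$)
$a{\left(Q \right)} = -20$ ($a{\left(Q \right)} = 7 \left(-3\right) + 1 = -21 + 1 = -20$)
$111 \left(52 - 61\right) - a{\left(f{\left(9,-10 \right)} \right)} = 111 \left(52 - 61\right) - -20 = 111 \left(-9\right) + 20 = -999 + 20 = -979$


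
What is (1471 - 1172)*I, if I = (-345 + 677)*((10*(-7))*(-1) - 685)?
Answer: -61049820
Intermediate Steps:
I = -204180 (I = 332*(-70*(-1) - 685) = 332*(70 - 685) = 332*(-615) = -204180)
(1471 - 1172)*I = (1471 - 1172)*(-204180) = 299*(-204180) = -61049820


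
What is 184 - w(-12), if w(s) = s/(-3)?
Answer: 180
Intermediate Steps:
w(s) = -s/3 (w(s) = s*(-⅓) = -s/3)
184 - w(-12) = 184 - (-1)*(-12)/3 = 184 - 1*4 = 184 - 4 = 180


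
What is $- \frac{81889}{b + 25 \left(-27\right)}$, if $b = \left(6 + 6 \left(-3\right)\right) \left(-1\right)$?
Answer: $\frac{4817}{39} \approx 123.51$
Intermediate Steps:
$b = 12$ ($b = \left(6 - 18\right) \left(-1\right) = \left(-12\right) \left(-1\right) = 12$)
$- \frac{81889}{b + 25 \left(-27\right)} = - \frac{81889}{12 + 25 \left(-27\right)} = - \frac{81889}{12 - 675} = - \frac{81889}{-663} = \left(-81889\right) \left(- \frac{1}{663}\right) = \frac{4817}{39}$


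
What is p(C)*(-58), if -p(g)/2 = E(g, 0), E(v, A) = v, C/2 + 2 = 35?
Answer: 7656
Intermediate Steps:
C = 66 (C = -4 + 2*35 = -4 + 70 = 66)
p(g) = -2*g
p(C)*(-58) = -2*66*(-58) = -132*(-58) = 7656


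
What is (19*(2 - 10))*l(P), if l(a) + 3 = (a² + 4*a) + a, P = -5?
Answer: 456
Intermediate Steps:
l(a) = -3 + a² + 5*a (l(a) = -3 + ((a² + 4*a) + a) = -3 + (a² + 5*a) = -3 + a² + 5*a)
(19*(2 - 10))*l(P) = (19*(2 - 10))*(-3 + (-5)² + 5*(-5)) = (19*(-8))*(-3 + 25 - 25) = -152*(-3) = 456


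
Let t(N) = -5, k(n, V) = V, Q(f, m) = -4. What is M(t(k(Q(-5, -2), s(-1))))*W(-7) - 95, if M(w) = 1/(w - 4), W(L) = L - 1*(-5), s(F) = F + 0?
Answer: -853/9 ≈ -94.778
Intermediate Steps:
s(F) = F
W(L) = 5 + L (W(L) = L + 5 = 5 + L)
M(w) = 1/(-4 + w)
M(t(k(Q(-5, -2), s(-1))))*W(-7) - 95 = (5 - 7)/(-4 - 5) - 95 = -2/(-9) - 95 = -⅑*(-2) - 95 = 2/9 - 95 = -853/9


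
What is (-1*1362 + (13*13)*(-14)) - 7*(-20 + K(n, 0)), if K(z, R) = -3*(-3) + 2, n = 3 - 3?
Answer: -3665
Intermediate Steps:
n = 0
K(z, R) = 11 (K(z, R) = 9 + 2 = 11)
(-1*1362 + (13*13)*(-14)) - 7*(-20 + K(n, 0)) = (-1*1362 + (13*13)*(-14)) - 7*(-20 + 11) = (-1362 + 169*(-14)) - 7*(-9) = (-1362 - 2366) + 63 = -3728 + 63 = -3665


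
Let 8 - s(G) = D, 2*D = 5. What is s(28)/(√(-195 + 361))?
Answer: 11*√166/332 ≈ 0.42688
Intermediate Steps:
D = 5/2 (D = (½)*5 = 5/2 ≈ 2.5000)
s(G) = 11/2 (s(G) = 8 - 1*5/2 = 8 - 5/2 = 11/2)
s(28)/(√(-195 + 361)) = 11/(2*(√(-195 + 361))) = 11/(2*(√166)) = 11*(√166/166)/2 = 11*√166/332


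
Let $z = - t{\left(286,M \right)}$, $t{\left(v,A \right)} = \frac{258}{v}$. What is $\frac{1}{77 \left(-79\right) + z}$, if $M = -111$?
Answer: $- \frac{143}{869998} \approx -0.00016437$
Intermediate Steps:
$z = - \frac{129}{143}$ ($z = - \frac{258}{286} = \left(-1\right) \frac{129}{143} = - \frac{129}{143} \approx -0.9021$)
$\frac{1}{77 \left(-79\right) + z} = \frac{1}{77 \left(-79\right) - \frac{129}{143}} = \frac{1}{-6083 - \frac{129}{143}} = \frac{1}{- \frac{869998}{143}} = - \frac{143}{869998}$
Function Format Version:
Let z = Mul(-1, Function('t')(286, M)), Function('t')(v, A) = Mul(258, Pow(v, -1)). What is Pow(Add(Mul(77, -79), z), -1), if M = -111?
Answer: Rational(-143, 869998) ≈ -0.00016437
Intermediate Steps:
z = Rational(-129, 143) (z = Mul(-1, Mul(258, Pow(286, -1))) = Mul(-1, Mul(258, Rational(1, 286))) = Mul(-1, Rational(129, 143)) = Rational(-129, 143) ≈ -0.90210)
Pow(Add(Mul(77, -79), z), -1) = Pow(Add(Mul(77, -79), Rational(-129, 143)), -1) = Pow(Add(-6083, Rational(-129, 143)), -1) = Pow(Rational(-869998, 143), -1) = Rational(-143, 869998)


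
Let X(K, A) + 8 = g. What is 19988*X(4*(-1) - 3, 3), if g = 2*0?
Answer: -159904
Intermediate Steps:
g = 0
X(K, A) = -8 (X(K, A) = -8 + 0 = -8)
19988*X(4*(-1) - 3, 3) = 19988*(-8) = -159904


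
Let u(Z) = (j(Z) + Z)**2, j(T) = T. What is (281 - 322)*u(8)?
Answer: -10496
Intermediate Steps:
u(Z) = 4*Z**2 (u(Z) = (Z + Z)**2 = (2*Z)**2 = 4*Z**2)
(281 - 322)*u(8) = (281 - 322)*(4*8**2) = -164*64 = -41*256 = -10496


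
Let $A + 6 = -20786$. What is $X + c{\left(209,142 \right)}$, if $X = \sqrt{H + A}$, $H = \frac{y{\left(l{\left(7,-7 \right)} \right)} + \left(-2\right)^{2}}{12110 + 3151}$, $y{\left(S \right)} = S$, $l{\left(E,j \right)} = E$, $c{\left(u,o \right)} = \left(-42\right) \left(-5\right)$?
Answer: $210 + \frac{i \sqrt{4842417563961}}{15261} \approx 210.0 + 144.19 i$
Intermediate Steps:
$c{\left(u,o \right)} = 210$
$A = -20792$ ($A = -6 - 20786 = -20792$)
$H = \frac{11}{15261}$ ($H = \frac{7 + \left(-2\right)^{2}}{12110 + 3151} = \frac{7 + 4}{15261} = 11 \cdot \frac{1}{15261} = \frac{11}{15261} \approx 0.00072079$)
$X = \frac{i \sqrt{4842417563961}}{15261}$ ($X = \sqrt{\frac{11}{15261} - 20792} = \sqrt{- \frac{317306701}{15261}} = \frac{i \sqrt{4842417563961}}{15261} \approx 144.19 i$)
$X + c{\left(209,142 \right)} = \frac{i \sqrt{4842417563961}}{15261} + 210 = 210 + \frac{i \sqrt{4842417563961}}{15261}$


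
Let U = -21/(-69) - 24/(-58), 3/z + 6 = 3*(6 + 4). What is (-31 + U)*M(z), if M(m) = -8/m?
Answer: 1292672/667 ≈ 1938.0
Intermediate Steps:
z = 1/8 (z = 3/(-6 + 3*(6 + 4)) = 3/(-6 + 3*10) = 3/(-6 + 30) = 3/24 = 3*(1/24) = 1/8 ≈ 0.12500)
U = 479/667 (U = -21*(-1/69) - 24*(-1/58) = 7/23 + 12/29 = 479/667 ≈ 0.71814)
(-31 + U)*M(z) = (-31 + 479/667)*(-8/1/8) = -(-161584)*8/667 = -20198/667*(-64) = 1292672/667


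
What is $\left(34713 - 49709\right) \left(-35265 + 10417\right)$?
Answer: $372620608$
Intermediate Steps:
$\left(34713 - 49709\right) \left(-35265 + 10417\right) = \left(-14996\right) \left(-24848\right) = 372620608$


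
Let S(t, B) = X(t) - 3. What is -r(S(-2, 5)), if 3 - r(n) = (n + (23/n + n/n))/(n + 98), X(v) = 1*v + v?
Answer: -152/49 ≈ -3.1020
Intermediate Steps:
X(v) = 2*v (X(v) = v + v = 2*v)
S(t, B) = -3 + 2*t (S(t, B) = 2*t - 3 = -3 + 2*t)
r(n) = 3 - (1 + n + 23/n)/(98 + n) (r(n) = 3 - (n + (23/n + n/n))/(n + 98) = 3 - (n + (23/n + 1))/(98 + n) = 3 - (n + (1 + 23/n))/(98 + n) = 3 - (1 + n + 23/n)/(98 + n))
-r(S(-2, 5)) = -(-23 + 2*(-3 + 2*(-2))² + 293*(-3 + 2*(-2)))/((-3 + 2*(-2))*(98 + (-3 + 2*(-2)))) = -(-23 + 2*(-3 - 4)² + 293*(-3 - 4))/((-3 - 4)*(98 + (-3 - 4))) = -(-23 + 2*(-7)² + 293*(-7))/((-7)*(98 - 7)) = -(-1)*(-23 + 2*49 - 2051)/(7*91) = -(-1)*(-23 + 98 - 2051)/(7*91) = -(-1)*(-1976)/(7*91) = -1*152/49 = -152/49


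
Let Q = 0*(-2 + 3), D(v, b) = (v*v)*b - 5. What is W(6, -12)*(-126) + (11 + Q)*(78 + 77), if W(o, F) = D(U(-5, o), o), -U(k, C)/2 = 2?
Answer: -9761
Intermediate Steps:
U(k, C) = -4 (U(k, C) = -2*2 = -4)
D(v, b) = -5 + b*v² (D(v, b) = v²*b - 5 = b*v² - 5 = -5 + b*v²)
Q = 0 (Q = 0*1 = 0)
W(o, F) = -5 + 16*o (W(o, F) = -5 + o*(-4)² = -5 + o*16 = -5 + 16*o)
W(6, -12)*(-126) + (11 + Q)*(78 + 77) = (-5 + 16*6)*(-126) + (11 + 0)*(78 + 77) = (-5 + 96)*(-126) + 11*155 = 91*(-126) + 1705 = -11466 + 1705 = -9761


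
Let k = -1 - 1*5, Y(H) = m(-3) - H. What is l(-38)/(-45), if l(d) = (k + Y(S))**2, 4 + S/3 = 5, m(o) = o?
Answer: -16/5 ≈ -3.2000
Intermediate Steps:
S = 3 (S = -12 + 3*5 = -12 + 15 = 3)
Y(H) = -3 - H
k = -6 (k = -1 - 5 = -6)
l(d) = 144 (l(d) = (-6 + (-3 - 1*3))**2 = (-6 + (-3 - 3))**2 = (-6 - 6)**2 = (-12)**2 = 144)
l(-38)/(-45) = 144/(-45) = 144*(-1/45) = -16/5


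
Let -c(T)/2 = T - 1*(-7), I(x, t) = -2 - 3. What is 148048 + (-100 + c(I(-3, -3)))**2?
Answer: 158864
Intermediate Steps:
I(x, t) = -5
c(T) = -14 - 2*T (c(T) = -2*(T - 1*(-7)) = -2*(T + 7) = -2*(7 + T) = -14 - 2*T)
148048 + (-100 + c(I(-3, -3)))**2 = 148048 + (-100 + (-14 - 2*(-5)))**2 = 148048 + (-100 + (-14 + 10))**2 = 148048 + (-100 - 4)**2 = 148048 + (-104)**2 = 148048 + 10816 = 158864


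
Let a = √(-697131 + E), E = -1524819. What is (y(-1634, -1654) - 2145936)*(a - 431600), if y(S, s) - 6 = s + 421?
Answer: 926715550800 - 10735815*I*√88878 ≈ 9.2672e+11 - 3.2006e+9*I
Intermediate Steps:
y(S, s) = 427 + s (y(S, s) = 6 + (s + 421) = 6 + (421 + s) = 427 + s)
a = 5*I*√88878 (a = √(-697131 - 1524819) = √(-2221950) = 5*I*√88878 ≈ 1490.6*I)
(y(-1634, -1654) - 2145936)*(a - 431600) = ((427 - 1654) - 2145936)*(5*I*√88878 - 431600) = (-1227 - 2145936)*(-431600 + 5*I*√88878) = -2147163*(-431600 + 5*I*√88878) = 926715550800 - 10735815*I*√88878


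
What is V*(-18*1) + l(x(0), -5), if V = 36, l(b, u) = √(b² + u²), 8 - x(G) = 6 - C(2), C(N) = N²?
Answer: -648 + √61 ≈ -640.19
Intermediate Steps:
x(G) = 6 (x(G) = 8 - (6 - 1*2²) = 8 - (6 - 1*4) = 8 - (6 - 4) = 8 - 1*2 = 8 - 2 = 6)
V*(-18*1) + l(x(0), -5) = 36*(-18*1) + √(6² + (-5)²) = 36*(-18) + √(36 + 25) = -648 + √61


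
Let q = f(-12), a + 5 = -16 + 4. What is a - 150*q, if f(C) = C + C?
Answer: 3583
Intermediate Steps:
a = -17 (a = -5 + (-16 + 4) = -5 - 12 = -17)
f(C) = 2*C
q = -24 (q = 2*(-12) = -24)
a - 150*q = -17 - 150*(-24) = -17 + 3600 = 3583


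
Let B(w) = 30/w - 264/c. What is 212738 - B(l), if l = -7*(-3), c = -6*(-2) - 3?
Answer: 4468084/21 ≈ 2.1277e+5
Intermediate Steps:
c = 9 (c = 12 - 3 = 9)
l = 21
B(w) = -88/3 + 30/w (B(w) = 30/w - 264/9 = 30/w - 264*⅑ = 30/w - 88/3 = -88/3 + 30/w)
212738 - B(l) = 212738 - (-88/3 + 30/21) = 212738 - (-88/3 + 30*(1/21)) = 212738 - (-88/3 + 10/7) = 212738 - 1*(-586/21) = 212738 + 586/21 = 4468084/21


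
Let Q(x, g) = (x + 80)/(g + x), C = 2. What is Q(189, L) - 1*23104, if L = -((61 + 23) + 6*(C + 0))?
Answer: -2148403/93 ≈ -23101.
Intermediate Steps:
L = -96 (L = -((61 + 23) + 6*(2 + 0)) = -(84 + 6*2) = -(84 + 12) = -1*96 = -96)
Q(x, g) = (80 + x)/(g + x)
Q(189, L) - 1*23104 = (80 + 189)/(-96 + 189) - 1*23104 = 269/93 - 23104 = -2148403/93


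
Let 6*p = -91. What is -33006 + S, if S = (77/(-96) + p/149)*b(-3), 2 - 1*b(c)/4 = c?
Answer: -118094101/3576 ≈ -33024.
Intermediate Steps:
p = -91/6 (p = (⅙)*(-91) = -91/6 ≈ -15.167)
b(c) = 8 - 4*c
S = -64645/3576 (S = (77/(-96) - 91/6/149)*(8 - 4*(-3)) = (77*(-1/96) - 91/6*1/149)*(8 + 12) = (-77/96 - 91/894)*20 = -12929/14304*20 = -64645/3576 ≈ -18.077)
-33006 + S = -33006 - 64645/3576 = -118094101/3576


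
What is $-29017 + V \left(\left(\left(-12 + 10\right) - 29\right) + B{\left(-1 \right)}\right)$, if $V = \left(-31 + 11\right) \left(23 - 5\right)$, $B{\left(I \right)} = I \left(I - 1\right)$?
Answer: $-18577$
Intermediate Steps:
$B{\left(I \right)} = I \left(-1 + I\right)$
$V = -360$ ($V = \left(-20\right) 18 = -360$)
$-29017 + V \left(\left(\left(-12 + 10\right) - 29\right) + B{\left(-1 \right)}\right) = -29017 - 360 \left(\left(\left(-12 + 10\right) - 29\right) - \left(-1 - 1\right)\right) = -29017 - 360 \left(\left(-2 - 29\right) - -2\right) = -29017 - 360 \left(-31 + 2\right) = -29017 - -10440 = -29017 + 10440 = -18577$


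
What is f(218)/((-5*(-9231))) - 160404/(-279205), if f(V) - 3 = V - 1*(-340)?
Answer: 5929475/10107221 ≈ 0.58666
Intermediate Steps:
f(V) = 343 + V (f(V) = 3 + (V - 1*(-340)) = 3 + (V + 340) = 3 + (340 + V) = 343 + V)
f(218)/((-5*(-9231))) - 160404/(-279205) = (343 + 218)/((-5*(-9231))) - 160404/(-279205) = 561/46155 - 160404*(-1/279205) = 561*(1/46155) + 160404/279205 = 11/905 + 160404/279205 = 5929475/10107221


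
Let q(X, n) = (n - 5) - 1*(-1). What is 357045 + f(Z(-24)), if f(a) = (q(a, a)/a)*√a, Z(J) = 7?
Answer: 357045 + 3*√7/7 ≈ 3.5705e+5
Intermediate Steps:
q(X, n) = -4 + n (q(X, n) = (-5 + n) + 1 = -4 + n)
f(a) = (-4 + a)/√a (f(a) = ((-4 + a)/a)*√a = (-4 + a)/√a)
357045 + f(Z(-24)) = 357045 + (-4 + 7)/√7 = 357045 + (√7/7)*3 = 357045 + 3*√7/7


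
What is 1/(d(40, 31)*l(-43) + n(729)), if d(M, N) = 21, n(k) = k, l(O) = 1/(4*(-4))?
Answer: 16/11643 ≈ 0.0013742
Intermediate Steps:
l(O) = -1/16 (l(O) = 1/(-16) = -1/16)
1/(d(40, 31)*l(-43) + n(729)) = 1/(21*(-1/16) + 729) = 1/(-21/16 + 729) = 1/(11643/16) = 16/11643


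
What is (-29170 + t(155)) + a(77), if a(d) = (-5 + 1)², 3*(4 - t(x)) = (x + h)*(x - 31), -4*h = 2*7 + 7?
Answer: -106019/3 ≈ -35340.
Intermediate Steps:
h = -21/4 (h = -(2*7 + 7)/4 = -(14 + 7)/4 = -¼*21 = -21/4 ≈ -5.2500)
t(x) = 4 - (-31 + x)*(-21/4 + x)/3 (t(x) = 4 - (x - 21/4)*(x - 31)/3 = 4 - (-21/4 + x)*(-31 + x)/3 = 4 - (-31 + x)*(-21/4 + x)/3)
a(d) = 16 (a(d) = (-4)² = 16)
(-29170 + t(155)) + a(77) = (-29170 + (-201/4 - ⅓*155² + (145/12)*155)) + 16 = (-29170 + (-201/4 - ⅓*24025 + 22475/12)) + 16 = (-29170 + (-201/4 - 24025/3 + 22475/12)) + 16 = (-29170 - 18557/3) + 16 = -106067/3 + 16 = -106019/3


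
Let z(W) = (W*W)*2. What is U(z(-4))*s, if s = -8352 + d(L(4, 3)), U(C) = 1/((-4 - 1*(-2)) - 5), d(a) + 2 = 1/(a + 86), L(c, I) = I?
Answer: 106215/89 ≈ 1193.4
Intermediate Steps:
d(a) = -2 + 1/(86 + a) (d(a) = -2 + 1/(a + 86) = -2 + 1/(86 + a))
z(W) = 2*W² (z(W) = W²*2 = 2*W²)
U(C) = -⅐ (U(C) = 1/((-4 + 2) - 5) = 1/(-2 - 5) = 1/(-7) = -⅐)
s = -743505/89 (s = -8352 + (-171 - 2*3)/(86 + 3) = -8352 + (-171 - 6)/89 = -8352 + (1/89)*(-177) = -8352 - 177/89 = -743505/89 ≈ -8354.0)
U(z(-4))*s = -⅐*(-743505/89) = 106215/89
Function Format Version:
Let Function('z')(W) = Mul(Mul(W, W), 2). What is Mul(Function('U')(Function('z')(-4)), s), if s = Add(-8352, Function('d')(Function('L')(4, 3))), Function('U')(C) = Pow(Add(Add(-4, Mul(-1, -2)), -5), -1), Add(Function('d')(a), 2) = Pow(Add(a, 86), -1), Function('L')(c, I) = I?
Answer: Rational(106215, 89) ≈ 1193.4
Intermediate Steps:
Function('d')(a) = Add(-2, Pow(Add(86, a), -1)) (Function('d')(a) = Add(-2, Pow(Add(a, 86), -1)) = Add(-2, Pow(Add(86, a), -1)))
Function('z')(W) = Mul(2, Pow(W, 2)) (Function('z')(W) = Mul(Pow(W, 2), 2) = Mul(2, Pow(W, 2)))
Function('U')(C) = Rational(-1, 7) (Function('U')(C) = Pow(Add(Add(-4, 2), -5), -1) = Pow(Add(-2, -5), -1) = Pow(-7, -1) = Rational(-1, 7))
s = Rational(-743505, 89) (s = Add(-8352, Mul(Pow(Add(86, 3), -1), Add(-171, Mul(-2, 3)))) = Add(-8352, Mul(Pow(89, -1), Add(-171, -6))) = Add(-8352, Mul(Rational(1, 89), -177)) = Add(-8352, Rational(-177, 89)) = Rational(-743505, 89) ≈ -8354.0)
Mul(Function('U')(Function('z')(-4)), s) = Mul(Rational(-1, 7), Rational(-743505, 89)) = Rational(106215, 89)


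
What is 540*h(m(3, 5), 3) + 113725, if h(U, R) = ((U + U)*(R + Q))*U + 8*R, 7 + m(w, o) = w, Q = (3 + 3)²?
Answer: 800605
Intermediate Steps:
Q = 36 (Q = 6² = 36)
m(w, o) = -7 + w
h(U, R) = 8*R + 2*U²*(36 + R) (h(U, R) = ((U + U)*(R + 36))*U + 8*R = ((2*U)*(36 + R))*U + 8*R = (2*U*(36 + R))*U + 8*R = 2*U²*(36 + R) + 8*R = 8*R + 2*U²*(36 + R))
540*h(m(3, 5), 3) + 113725 = 540*(8*3 + 72*(-7 + 3)² + 2*3*(-7 + 3)²) + 113725 = 540*(24 + 72*(-4)² + 2*3*(-4)²) + 113725 = 540*(24 + 72*16 + 2*3*16) + 113725 = 540*(24 + 1152 + 96) + 113725 = 540*1272 + 113725 = 686880 + 113725 = 800605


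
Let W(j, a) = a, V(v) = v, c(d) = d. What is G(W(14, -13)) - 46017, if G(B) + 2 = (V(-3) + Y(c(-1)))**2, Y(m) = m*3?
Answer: -45983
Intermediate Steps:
Y(m) = 3*m
G(B) = 34 (G(B) = -2 + (-3 + 3*(-1))**2 = -2 + (-3 - 3)**2 = -2 + (-6)**2 = -2 + 36 = 34)
G(W(14, -13)) - 46017 = 34 - 46017 = -45983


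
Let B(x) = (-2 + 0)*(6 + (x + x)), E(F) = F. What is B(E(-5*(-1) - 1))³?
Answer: -21952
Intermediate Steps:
B(x) = -12 - 4*x (B(x) = -2*(6 + 2*x) = -12 - 4*x)
B(E(-5*(-1) - 1))³ = (-12 - 4*(-5*(-1) - 1))³ = (-12 - 4*(5 - 1))³ = (-12 - 4*4)³ = (-12 - 16)³ = (-28)³ = -21952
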